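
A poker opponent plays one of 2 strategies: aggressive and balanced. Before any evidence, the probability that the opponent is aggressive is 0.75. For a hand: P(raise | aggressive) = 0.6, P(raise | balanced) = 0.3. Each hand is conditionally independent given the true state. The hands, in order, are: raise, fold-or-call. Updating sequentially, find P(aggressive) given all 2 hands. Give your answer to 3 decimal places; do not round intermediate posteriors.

0.774

After 'raise': P(aggressive) = 0.6·0.7500 / (0.6·0.7500 + 0.3·0.2500) ≈ 0.8571
After 'fold-or-call': P(aggressive) = 0.4·0.8571 / (0.4·0.8571 + 0.7·0.1429) ≈ 0.7742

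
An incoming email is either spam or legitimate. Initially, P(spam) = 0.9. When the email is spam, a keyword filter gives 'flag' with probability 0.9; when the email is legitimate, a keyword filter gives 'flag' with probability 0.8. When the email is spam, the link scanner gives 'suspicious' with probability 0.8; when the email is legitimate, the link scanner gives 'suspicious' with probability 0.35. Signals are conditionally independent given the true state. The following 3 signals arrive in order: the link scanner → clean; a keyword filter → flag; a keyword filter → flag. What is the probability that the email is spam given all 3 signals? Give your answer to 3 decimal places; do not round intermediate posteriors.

After the link scanner='clean': P(spam) = 0.2·0.9000 / (0.2·0.9000 + 0.65·0.1000) ≈ 0.7347
After a keyword filter='flag': P(spam) = 0.9·0.7347 / (0.9·0.7347 + 0.8·0.2653) ≈ 0.7570
After a keyword filter='flag': P(spam) = 0.9·0.7570 / (0.9·0.7570 + 0.8·0.2430) ≈ 0.7780

0.778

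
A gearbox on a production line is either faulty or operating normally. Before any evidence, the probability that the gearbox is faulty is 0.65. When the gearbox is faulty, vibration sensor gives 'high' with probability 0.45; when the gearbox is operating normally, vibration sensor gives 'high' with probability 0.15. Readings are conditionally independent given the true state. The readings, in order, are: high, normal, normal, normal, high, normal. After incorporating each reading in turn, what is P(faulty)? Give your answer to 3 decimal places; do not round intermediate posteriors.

0.746

After 'high': P(faulty) = 0.45·0.6500 / (0.45·0.6500 + 0.15·0.3500) ≈ 0.8478
After 'normal': P(faulty) = 0.55·0.8478 / (0.55·0.8478 + 0.85·0.1522) ≈ 0.7828
After 'normal': P(faulty) = 0.55·0.7828 / (0.55·0.7828 + 0.85·0.2172) ≈ 0.6999
After 'normal': P(faulty) = 0.55·0.6999 / (0.55·0.6999 + 0.85·0.3001) ≈ 0.6015
After 'high': P(faulty) = 0.45·0.6015 / (0.45·0.6015 + 0.15·0.3985) ≈ 0.8191
After 'normal': P(faulty) = 0.55·0.8191 / (0.55·0.8191 + 0.85·0.1809) ≈ 0.7455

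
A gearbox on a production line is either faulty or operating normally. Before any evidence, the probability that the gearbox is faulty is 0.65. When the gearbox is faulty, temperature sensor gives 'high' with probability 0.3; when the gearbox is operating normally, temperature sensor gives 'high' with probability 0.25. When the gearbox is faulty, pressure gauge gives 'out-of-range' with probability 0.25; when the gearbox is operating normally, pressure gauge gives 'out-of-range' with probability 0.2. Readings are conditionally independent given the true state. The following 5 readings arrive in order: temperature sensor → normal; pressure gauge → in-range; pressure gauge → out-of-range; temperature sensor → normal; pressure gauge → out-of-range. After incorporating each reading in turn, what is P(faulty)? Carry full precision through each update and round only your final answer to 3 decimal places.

0.703

After temperature sensor='normal': P(faulty) = 0.7·0.6500 / (0.7·0.6500 + 0.75·0.3500) ≈ 0.6341
After pressure gauge='in-range': P(faulty) = 0.75·0.6341 / (0.75·0.6341 + 0.8·0.3659) ≈ 0.6190
After pressure gauge='out-of-range': P(faulty) = 0.25·0.6190 / (0.25·0.6190 + 0.2·0.3810) ≈ 0.6701
After temperature sensor='normal': P(faulty) = 0.7·0.6701 / (0.7·0.6701 + 0.75·0.3299) ≈ 0.6547
After pressure gauge='out-of-range': P(faulty) = 0.25·0.6547 / (0.25·0.6547 + 0.2·0.3453) ≈ 0.7032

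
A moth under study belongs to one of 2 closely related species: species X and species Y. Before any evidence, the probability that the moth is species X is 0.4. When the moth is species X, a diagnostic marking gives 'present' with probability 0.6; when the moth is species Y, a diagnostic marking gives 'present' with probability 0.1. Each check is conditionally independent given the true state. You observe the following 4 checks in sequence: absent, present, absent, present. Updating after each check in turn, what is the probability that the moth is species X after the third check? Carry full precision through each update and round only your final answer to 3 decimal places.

After 'absent': P(species X) = 0.4·0.4000 / (0.4·0.4000 + 0.9·0.6000) ≈ 0.2286
After 'present': P(species X) = 0.6·0.2286 / (0.6·0.2286 + 0.1·0.7714) ≈ 0.6400
After 'absent': P(species X) = 0.4·0.6400 / (0.4·0.6400 + 0.9·0.3600) ≈ 0.4414

0.441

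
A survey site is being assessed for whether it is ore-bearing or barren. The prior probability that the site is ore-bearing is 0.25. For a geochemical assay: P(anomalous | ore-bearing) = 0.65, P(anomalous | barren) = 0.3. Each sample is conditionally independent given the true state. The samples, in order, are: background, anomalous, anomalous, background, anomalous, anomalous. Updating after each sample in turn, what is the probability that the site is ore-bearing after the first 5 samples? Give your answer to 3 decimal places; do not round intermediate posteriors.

After 'background': P(ore) = 0.35·0.2500 / (0.35·0.2500 + 0.7·0.7500) ≈ 0.1429
After 'anomalous': P(ore) = 0.65·0.1429 / (0.65·0.1429 + 0.3·0.8571) ≈ 0.2653
After 'anomalous': P(ore) = 0.65·0.2653 / (0.65·0.2653 + 0.3·0.7347) ≈ 0.4390
After 'background': P(ore) = 0.35·0.4390 / (0.35·0.4390 + 0.7·0.5610) ≈ 0.2812
After 'anomalous': P(ore) = 0.65·0.2812 / (0.65·0.2812 + 0.3·0.7188) ≈ 0.4588

0.459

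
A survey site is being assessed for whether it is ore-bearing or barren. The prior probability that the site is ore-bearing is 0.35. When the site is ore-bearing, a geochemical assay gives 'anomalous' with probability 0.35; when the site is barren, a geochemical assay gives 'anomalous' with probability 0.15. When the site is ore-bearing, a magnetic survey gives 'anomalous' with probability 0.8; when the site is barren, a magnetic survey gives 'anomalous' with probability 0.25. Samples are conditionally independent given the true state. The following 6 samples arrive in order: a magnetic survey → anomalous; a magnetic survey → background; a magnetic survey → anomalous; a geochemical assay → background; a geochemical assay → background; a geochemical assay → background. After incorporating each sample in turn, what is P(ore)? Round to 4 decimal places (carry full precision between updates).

0.3967

After a magnetic survey='anomalous': P(ore) = 0.8·0.3500 / (0.8·0.3500 + 0.25·0.6500) ≈ 0.6328
After a magnetic survey='background': P(ore) = 0.2·0.6328 / (0.2·0.6328 + 0.75·0.3672) ≈ 0.3148
After a magnetic survey='anomalous': P(ore) = 0.8·0.3148 / (0.8·0.3148 + 0.25·0.6852) ≈ 0.5952
After a geochemical assay='background': P(ore) = 0.65·0.5952 / (0.65·0.5952 + 0.85·0.4048) ≈ 0.5293
After a geochemical assay='background': P(ore) = 0.65·0.5293 / (0.65·0.5293 + 0.85·0.4707) ≈ 0.4623
After a geochemical assay='background': P(ore) = 0.65·0.4623 / (0.65·0.4623 + 0.85·0.5377) ≈ 0.3967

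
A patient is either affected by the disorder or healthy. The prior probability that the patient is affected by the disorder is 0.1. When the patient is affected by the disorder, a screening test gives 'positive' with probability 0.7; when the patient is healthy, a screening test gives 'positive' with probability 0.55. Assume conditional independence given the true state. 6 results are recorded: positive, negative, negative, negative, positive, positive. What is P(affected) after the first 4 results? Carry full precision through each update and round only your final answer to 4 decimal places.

0.0402

After 'positive': P(affected) = 0.7·0.1000 / (0.7·0.1000 + 0.55·0.9000) ≈ 0.1239
After 'negative': P(affected) = 0.3·0.1239 / (0.3·0.1239 + 0.45·0.8761) ≈ 0.0862
After 'negative': P(affected) = 0.3·0.0862 / (0.3·0.0862 + 0.45·0.9138) ≈ 0.0591
After 'negative': P(affected) = 0.3·0.0591 / (0.3·0.0591 + 0.45·0.9409) ≈ 0.0402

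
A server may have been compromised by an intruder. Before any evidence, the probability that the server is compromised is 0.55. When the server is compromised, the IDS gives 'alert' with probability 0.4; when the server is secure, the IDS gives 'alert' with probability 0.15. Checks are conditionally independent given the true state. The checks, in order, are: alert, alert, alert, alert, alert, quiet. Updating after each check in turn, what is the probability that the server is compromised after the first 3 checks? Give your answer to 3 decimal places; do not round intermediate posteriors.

0.959

After 'alert': P(compromised) = 0.4·0.5500 / (0.4·0.5500 + 0.15·0.4500) ≈ 0.7652
After 'alert': P(compromised) = 0.4·0.7652 / (0.4·0.7652 + 0.15·0.2348) ≈ 0.8968
After 'alert': P(compromised) = 0.4·0.8968 / (0.4·0.8968 + 0.15·0.1032) ≈ 0.9586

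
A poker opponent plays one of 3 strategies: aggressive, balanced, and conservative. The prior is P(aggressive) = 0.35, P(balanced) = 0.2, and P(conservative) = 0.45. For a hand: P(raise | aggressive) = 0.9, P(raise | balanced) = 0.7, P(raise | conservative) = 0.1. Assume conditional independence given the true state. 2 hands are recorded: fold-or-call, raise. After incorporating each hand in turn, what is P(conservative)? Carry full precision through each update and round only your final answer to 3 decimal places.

0.355

Each posterior becomes the prior for the next update.
After 'fold-or-call': normaliser = 0.1·0.3500 + 0.3·0.2000 + 0.9·0.4500; P(aggressive) ≈ 0.0700, P(balanced) ≈ 0.1200, P(conservative) ≈ 0.8100
After 'raise': normaliser = 0.9·0.0700 + 0.7·0.1200 + 0.1·0.8100; P(aggressive) ≈ 0.2763, P(balanced) ≈ 0.3684, P(conservative) ≈ 0.3553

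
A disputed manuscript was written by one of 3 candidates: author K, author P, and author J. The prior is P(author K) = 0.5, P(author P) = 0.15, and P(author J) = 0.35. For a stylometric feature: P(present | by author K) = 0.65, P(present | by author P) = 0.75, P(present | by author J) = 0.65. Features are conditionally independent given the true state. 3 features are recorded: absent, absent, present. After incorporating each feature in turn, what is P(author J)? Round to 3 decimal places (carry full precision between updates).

After 'absent': normaliser = 0.35·0.5000 + 0.25·0.1500 + 0.35·0.3500; P(author K) ≈ 0.5224, P(author P) ≈ 0.1119, P(author J) ≈ 0.3657
After 'absent': normaliser = 0.35·0.5224 + 0.25·0.1119 + 0.35·0.3657; P(author K) ≈ 0.5396, P(author P) ≈ 0.0826, P(author J) ≈ 0.3778
After 'present': normaliser = 0.65·0.5396 + 0.75·0.0826 + 0.65·0.3778; P(author K) ≈ 0.5329, P(author P) ≈ 0.0941, P(author J) ≈ 0.3730

0.373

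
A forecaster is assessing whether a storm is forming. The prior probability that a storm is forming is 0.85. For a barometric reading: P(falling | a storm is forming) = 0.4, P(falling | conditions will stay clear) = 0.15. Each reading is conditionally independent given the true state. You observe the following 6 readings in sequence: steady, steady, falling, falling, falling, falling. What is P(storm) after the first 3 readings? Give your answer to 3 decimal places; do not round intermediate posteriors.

After 'steady': P(storm) = 0.6·0.8500 / (0.6·0.8500 + 0.85·0.1500) ≈ 0.8000
After 'steady': P(storm) = 0.6·0.8000 / (0.6·0.8000 + 0.85·0.2000) ≈ 0.7385
After 'falling': P(storm) = 0.4·0.7385 / (0.4·0.7385 + 0.15·0.2615) ≈ 0.8828

0.883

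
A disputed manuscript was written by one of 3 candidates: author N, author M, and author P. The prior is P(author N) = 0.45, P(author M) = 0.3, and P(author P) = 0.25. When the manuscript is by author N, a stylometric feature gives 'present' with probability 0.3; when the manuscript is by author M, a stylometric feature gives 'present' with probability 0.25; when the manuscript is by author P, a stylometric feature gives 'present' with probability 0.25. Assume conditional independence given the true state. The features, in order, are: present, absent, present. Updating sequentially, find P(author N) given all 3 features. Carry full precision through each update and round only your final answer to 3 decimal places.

After 'present': normaliser = 0.3·0.4500 + 0.25·0.3000 + 0.25·0.2500; P(author N) ≈ 0.4954, P(author M) ≈ 0.2752, P(author P) ≈ 0.2294
After 'absent': normaliser = 0.7·0.4954 + 0.75·0.2752 + 0.75·0.2294; P(author N) ≈ 0.4782, P(author M) ≈ 0.2846, P(author P) ≈ 0.2372
After 'present': normaliser = 0.3·0.4782 + 0.25·0.2846 + 0.25·0.2372; P(author N) ≈ 0.5237, P(author M) ≈ 0.2598, P(author P) ≈ 0.2165

0.524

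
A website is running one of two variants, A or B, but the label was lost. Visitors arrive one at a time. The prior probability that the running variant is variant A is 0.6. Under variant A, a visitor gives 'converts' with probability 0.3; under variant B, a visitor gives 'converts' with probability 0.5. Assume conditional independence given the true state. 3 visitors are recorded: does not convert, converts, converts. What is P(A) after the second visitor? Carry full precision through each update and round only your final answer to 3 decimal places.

0.558

After 'does not convert': P(A) = 0.7·0.6000 / (0.7·0.6000 + 0.5·0.4000) ≈ 0.6774
After 'converts': P(A) = 0.3·0.6774 / (0.3·0.6774 + 0.5·0.3226) ≈ 0.5575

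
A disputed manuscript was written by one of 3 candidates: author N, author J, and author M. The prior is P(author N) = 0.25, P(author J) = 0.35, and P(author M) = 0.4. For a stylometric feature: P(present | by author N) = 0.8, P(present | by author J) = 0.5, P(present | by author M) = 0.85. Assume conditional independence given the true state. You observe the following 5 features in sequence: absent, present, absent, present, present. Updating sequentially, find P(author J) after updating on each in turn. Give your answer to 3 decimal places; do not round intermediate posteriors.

After 'absent': normaliser = 0.2·0.2500 + 0.5·0.3500 + 0.15·0.4000; P(author N) ≈ 0.1754, P(author J) ≈ 0.6140, P(author M) ≈ 0.2105
After 'present': normaliser = 0.8·0.1754 + 0.5·0.6140 + 0.85·0.2105; P(author N) ≈ 0.2241, P(author J) ≈ 0.4902, P(author M) ≈ 0.2857
After 'absent': normaliser = 0.2·0.2241 + 0.5·0.4902 + 0.15·0.2857; P(author N) ≈ 0.1347, P(author J) ≈ 0.7365, P(author M) ≈ 0.1288
After 'present': normaliser = 0.8·0.1347 + 0.5·0.7365 + 0.85·0.1288; P(author N) ≈ 0.1840, P(author J) ≈ 0.6290, P(author M) ≈ 0.1870
After 'present': normaliser = 0.8·0.1840 + 0.5·0.6290 + 0.85·0.1870; P(author N) ≈ 0.2372, P(author J) ≈ 0.5067, P(author M) ≈ 0.2561

0.507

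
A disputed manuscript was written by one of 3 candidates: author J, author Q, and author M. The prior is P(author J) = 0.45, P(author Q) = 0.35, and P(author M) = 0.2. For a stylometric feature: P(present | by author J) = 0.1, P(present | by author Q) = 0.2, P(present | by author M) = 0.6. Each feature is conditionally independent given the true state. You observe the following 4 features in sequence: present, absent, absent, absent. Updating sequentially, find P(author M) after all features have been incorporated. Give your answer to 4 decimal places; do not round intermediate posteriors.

Apply Bayes' rule sequentially, carrying P(author M) forward.
After 'present': normaliser = 0.1·0.4500 + 0.2·0.3500 + 0.6·0.2000; P(author J) ≈ 0.1915, P(author Q) ≈ 0.2979, P(author M) ≈ 0.5106
After 'absent': normaliser = 0.9·0.1915 + 0.8·0.2979 + 0.4·0.5106; P(author J) ≈ 0.2803, P(author Q) ≈ 0.3875, P(author M) ≈ 0.3322
After 'absent': normaliser = 0.9·0.2803 + 0.8·0.3875 + 0.4·0.3322; P(author J) ≈ 0.3629, P(author Q) ≈ 0.4460, P(author M) ≈ 0.1911
After 'absent': normaliser = 0.9·0.3629 + 0.8·0.4460 + 0.4·0.1911; P(author J) ≈ 0.4298, P(author Q) ≈ 0.4696, P(author M) ≈ 0.1006

0.1006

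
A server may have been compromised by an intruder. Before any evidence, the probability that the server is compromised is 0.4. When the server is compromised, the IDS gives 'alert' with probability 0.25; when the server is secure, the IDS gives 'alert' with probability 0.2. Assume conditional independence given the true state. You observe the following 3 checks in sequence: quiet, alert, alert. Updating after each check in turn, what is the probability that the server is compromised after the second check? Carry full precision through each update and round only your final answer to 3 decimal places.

Each posterior becomes the prior for the next update.
After 'quiet': P(compromised) = 0.75·0.4000 / (0.75·0.4000 + 0.8·0.6000) ≈ 0.3846
After 'alert': P(compromised) = 0.25·0.3846 / (0.25·0.3846 + 0.2·0.6154) ≈ 0.4386

0.439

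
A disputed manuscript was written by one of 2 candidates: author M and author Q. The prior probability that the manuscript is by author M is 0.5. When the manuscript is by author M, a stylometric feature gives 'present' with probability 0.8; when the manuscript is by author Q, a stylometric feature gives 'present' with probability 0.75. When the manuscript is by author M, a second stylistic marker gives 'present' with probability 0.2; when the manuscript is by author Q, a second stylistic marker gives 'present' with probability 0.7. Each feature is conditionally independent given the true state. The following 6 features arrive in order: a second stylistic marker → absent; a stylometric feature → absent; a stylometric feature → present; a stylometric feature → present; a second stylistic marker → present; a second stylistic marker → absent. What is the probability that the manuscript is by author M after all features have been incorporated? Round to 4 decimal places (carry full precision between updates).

After a second stylistic marker='absent': P(author M) = 0.8·0.5000 / (0.8·0.5000 + 0.3·0.5000) ≈ 0.7273
After a stylometric feature='absent': P(author M) = 0.2·0.7273 / (0.2·0.7273 + 0.25·0.2727) ≈ 0.6809
After a stylometric feature='present': P(author M) = 0.8·0.6809 / (0.8·0.6809 + 0.75·0.3191) ≈ 0.6947
After a stylometric feature='present': P(author M) = 0.8·0.6947 / (0.8·0.6947 + 0.75·0.3053) ≈ 0.7082
After a second stylistic marker='present': P(author M) = 0.2·0.7082 / (0.2·0.7082 + 0.7·0.2918) ≈ 0.4095
After a second stylistic marker='absent': P(author M) = 0.8·0.4095 / (0.8·0.4095 + 0.3·0.5905) ≈ 0.6490

0.6490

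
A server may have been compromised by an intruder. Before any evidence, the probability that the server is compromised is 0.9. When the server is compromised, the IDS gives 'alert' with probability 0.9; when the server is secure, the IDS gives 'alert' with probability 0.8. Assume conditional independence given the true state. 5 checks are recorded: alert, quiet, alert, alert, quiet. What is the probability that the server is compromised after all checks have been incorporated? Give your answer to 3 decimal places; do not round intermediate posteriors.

After 'alert': P(compromised) = 0.9·0.9000 / (0.9·0.9000 + 0.8·0.1000) ≈ 0.9101
After 'quiet': P(compromised) = 0.1·0.9101 / (0.1·0.9101 + 0.2·0.0899) ≈ 0.8351
After 'alert': P(compromised) = 0.9·0.8351 / (0.9·0.8351 + 0.8·0.1649) ≈ 0.8506
After 'alert': P(compromised) = 0.9·0.8506 / (0.9·0.8506 + 0.8·0.1494) ≈ 0.8650
After 'quiet': P(compromised) = 0.1·0.8650 / (0.1·0.8650 + 0.2·0.1350) ≈ 0.7621

0.762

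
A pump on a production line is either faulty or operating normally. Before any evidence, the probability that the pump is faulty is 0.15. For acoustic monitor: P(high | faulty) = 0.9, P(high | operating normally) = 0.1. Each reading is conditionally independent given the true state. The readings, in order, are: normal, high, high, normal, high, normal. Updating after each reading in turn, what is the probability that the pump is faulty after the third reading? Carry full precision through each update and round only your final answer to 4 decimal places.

0.6136

Apply Bayes' rule sequentially, carrying P(faulty) forward.
After 'normal': P(faulty) = 0.1·0.1500 / (0.1·0.1500 + 0.9·0.8500) ≈ 0.0192
After 'high': P(faulty) = 0.9·0.0192 / (0.9·0.0192 + 0.1·0.9808) ≈ 0.1500
After 'high': P(faulty) = 0.9·0.1500 / (0.9·0.1500 + 0.1·0.8500) ≈ 0.6136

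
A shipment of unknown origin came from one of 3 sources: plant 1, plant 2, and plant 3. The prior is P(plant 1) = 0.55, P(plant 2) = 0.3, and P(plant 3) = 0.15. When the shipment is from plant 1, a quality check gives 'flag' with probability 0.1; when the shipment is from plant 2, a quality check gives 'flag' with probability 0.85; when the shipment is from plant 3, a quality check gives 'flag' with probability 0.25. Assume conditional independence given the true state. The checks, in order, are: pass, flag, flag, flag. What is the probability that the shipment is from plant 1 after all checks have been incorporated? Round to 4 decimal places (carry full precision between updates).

0.0166

Each posterior becomes the prior for the next update.
After 'pass': normaliser = 0.9·0.5500 + 0.15·0.3000 + 0.75·0.1500; P(plant 1) ≈ 0.7586, P(plant 2) ≈ 0.0690, P(plant 3) ≈ 0.1724
After 'flag': normaliser = 0.1·0.7586 + 0.85·0.0690 + 0.25·0.1724; P(plant 1) ≈ 0.4272, P(plant 2) ≈ 0.3301, P(plant 3) ≈ 0.2427
After 'flag': normaliser = 0.1·0.4272 + 0.85·0.3301 + 0.25·0.2427; P(plant 1) ≈ 0.1113, P(plant 2) ≈ 0.7307, P(plant 3) ≈ 0.1580
After 'flag': normaliser = 0.1·0.1113 + 0.85·0.7307 + 0.25·0.1580; P(plant 1) ≈ 0.0166, P(plant 2) ≈ 0.9246, P(plant 3) ≈ 0.0588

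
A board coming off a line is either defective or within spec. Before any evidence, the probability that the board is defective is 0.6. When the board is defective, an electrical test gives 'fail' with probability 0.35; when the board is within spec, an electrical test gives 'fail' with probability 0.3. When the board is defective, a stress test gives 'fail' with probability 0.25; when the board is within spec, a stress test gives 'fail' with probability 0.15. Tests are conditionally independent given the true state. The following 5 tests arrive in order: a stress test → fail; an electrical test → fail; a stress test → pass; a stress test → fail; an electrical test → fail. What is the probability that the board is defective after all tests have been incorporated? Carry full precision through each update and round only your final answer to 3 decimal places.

0.833

After a stress test='fail': P(defective) = 0.25·0.6000 / (0.25·0.6000 + 0.15·0.4000) ≈ 0.7143
After an electrical test='fail': P(defective) = 0.35·0.7143 / (0.35·0.7143 + 0.3·0.2857) ≈ 0.7447
After a stress test='pass': P(defective) = 0.75·0.7447 / (0.75·0.7447 + 0.85·0.2553) ≈ 0.7202
After a stress test='fail': P(defective) = 0.25·0.7202 / (0.25·0.7202 + 0.15·0.2798) ≈ 0.8109
After an electrical test='fail': P(defective) = 0.35·0.8109 / (0.35·0.8109 + 0.3·0.1891) ≈ 0.8334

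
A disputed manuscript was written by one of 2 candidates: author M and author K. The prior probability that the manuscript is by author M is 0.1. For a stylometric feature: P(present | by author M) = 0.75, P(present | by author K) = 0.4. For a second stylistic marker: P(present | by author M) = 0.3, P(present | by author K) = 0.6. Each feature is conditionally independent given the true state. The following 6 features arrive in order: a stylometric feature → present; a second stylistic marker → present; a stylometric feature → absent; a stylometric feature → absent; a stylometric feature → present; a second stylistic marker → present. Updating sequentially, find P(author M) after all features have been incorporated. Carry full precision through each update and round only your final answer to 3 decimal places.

After a stylometric feature='present': P(author M) = 0.75·0.1000 / (0.75·0.1000 + 0.4·0.9000) ≈ 0.1724
After a second stylistic marker='present': P(author M) = 0.3·0.1724 / (0.3·0.1724 + 0.6·0.8276) ≈ 0.0943
After a stylometric feature='absent': P(author M) = 0.25·0.0943 / (0.25·0.0943 + 0.6·0.9057) ≈ 0.0416
After a stylometric feature='absent': P(author M) = 0.25·0.0416 / (0.25·0.0416 + 0.6·0.9584) ≈ 0.0178
After a stylometric feature='present': P(author M) = 0.75·0.0178 / (0.75·0.0178 + 0.4·0.9822) ≈ 0.0328
After a second stylistic marker='present': P(author M) = 0.3·0.0328 / (0.3·0.0328 + 0.6·0.9672) ≈ 0.0167

0.017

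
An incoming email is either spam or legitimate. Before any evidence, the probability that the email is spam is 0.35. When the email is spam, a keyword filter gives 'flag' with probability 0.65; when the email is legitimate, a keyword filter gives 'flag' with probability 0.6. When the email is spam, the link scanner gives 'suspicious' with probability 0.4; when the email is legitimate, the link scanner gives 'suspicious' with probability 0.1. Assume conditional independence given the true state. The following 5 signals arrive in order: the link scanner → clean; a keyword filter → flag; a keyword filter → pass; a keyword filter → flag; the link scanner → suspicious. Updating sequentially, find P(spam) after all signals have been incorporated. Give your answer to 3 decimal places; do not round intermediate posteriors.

0.596

After the link scanner='clean': P(spam) = 0.6·0.3500 / (0.6·0.3500 + 0.9·0.6500) ≈ 0.2642
After a keyword filter='flag': P(spam) = 0.65·0.2642 / (0.65·0.2642 + 0.6·0.7358) ≈ 0.2800
After a keyword filter='pass': P(spam) = 0.35·0.2800 / (0.35·0.2800 + 0.4·0.7200) ≈ 0.2539
After a keyword filter='flag': P(spam) = 0.65·0.2539 / (0.65·0.2539 + 0.6·0.7461) ≈ 0.2693
After the link scanner='suspicious': P(spam) = 0.4·0.2693 / (0.4·0.2693 + 0.1·0.7307) ≈ 0.5959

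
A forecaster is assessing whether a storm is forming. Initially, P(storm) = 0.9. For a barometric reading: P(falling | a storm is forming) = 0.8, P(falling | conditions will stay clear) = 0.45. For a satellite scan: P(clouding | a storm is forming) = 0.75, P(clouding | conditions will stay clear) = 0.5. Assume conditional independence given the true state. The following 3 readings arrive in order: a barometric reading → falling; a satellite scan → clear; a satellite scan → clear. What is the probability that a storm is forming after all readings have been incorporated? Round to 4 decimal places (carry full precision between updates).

0.8000

After a barometric reading='falling': P(storm) = 0.8·0.9000 / (0.8·0.9000 + 0.45·0.1000) ≈ 0.9412
After a satellite scan='clear': P(storm) = 0.25·0.9412 / (0.25·0.9412 + 0.5·0.0588) ≈ 0.8889
After a satellite scan='clear': P(storm) = 0.25·0.8889 / (0.25·0.8889 + 0.5·0.1111) ≈ 0.8000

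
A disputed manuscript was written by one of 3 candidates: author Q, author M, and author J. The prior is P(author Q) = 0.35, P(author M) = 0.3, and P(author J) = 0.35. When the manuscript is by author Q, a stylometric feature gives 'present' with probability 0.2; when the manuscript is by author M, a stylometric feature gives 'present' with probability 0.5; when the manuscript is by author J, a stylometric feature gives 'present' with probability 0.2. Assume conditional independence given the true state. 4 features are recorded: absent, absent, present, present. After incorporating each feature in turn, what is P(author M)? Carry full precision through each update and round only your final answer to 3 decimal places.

0.511

After 'absent': normaliser = 0.8·0.3500 + 0.5·0.3000 + 0.8·0.3500; P(author Q) ≈ 0.3944, P(author M) ≈ 0.2113, P(author J) ≈ 0.3944
After 'absent': normaliser = 0.8·0.3944 + 0.5·0.2113 + 0.8·0.3944; P(author Q) ≈ 0.4283, P(author M) ≈ 0.1434, P(author J) ≈ 0.4283
After 'present': normaliser = 0.2·0.4283 + 0.5·0.1434 + 0.2·0.4283; P(author Q) ≈ 0.3525, P(author M) ≈ 0.2950, P(author J) ≈ 0.3525
After 'present': normaliser = 0.2·0.3525 + 0.5·0.2950 + 0.2·0.3525; P(author Q) ≈ 0.2443, P(author M) ≈ 0.5113, P(author J) ≈ 0.2443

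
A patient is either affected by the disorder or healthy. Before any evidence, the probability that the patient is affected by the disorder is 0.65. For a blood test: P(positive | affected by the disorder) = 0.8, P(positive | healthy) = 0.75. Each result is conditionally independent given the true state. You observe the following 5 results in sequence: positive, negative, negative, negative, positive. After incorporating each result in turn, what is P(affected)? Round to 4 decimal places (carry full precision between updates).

0.5197

After 'positive': P(affected) = 0.8·0.6500 / (0.8·0.6500 + 0.75·0.3500) ≈ 0.6645
After 'negative': P(affected) = 0.2·0.6645 / (0.2·0.6645 + 0.25·0.3355) ≈ 0.6131
After 'negative': P(affected) = 0.2·0.6131 / (0.2·0.6131 + 0.25·0.3869) ≈ 0.5590
After 'negative': P(affected) = 0.2·0.5590 / (0.2·0.5590 + 0.25·0.4410) ≈ 0.5035
After 'positive': P(affected) = 0.8·0.5035 / (0.8·0.5035 + 0.75·0.4965) ≈ 0.5197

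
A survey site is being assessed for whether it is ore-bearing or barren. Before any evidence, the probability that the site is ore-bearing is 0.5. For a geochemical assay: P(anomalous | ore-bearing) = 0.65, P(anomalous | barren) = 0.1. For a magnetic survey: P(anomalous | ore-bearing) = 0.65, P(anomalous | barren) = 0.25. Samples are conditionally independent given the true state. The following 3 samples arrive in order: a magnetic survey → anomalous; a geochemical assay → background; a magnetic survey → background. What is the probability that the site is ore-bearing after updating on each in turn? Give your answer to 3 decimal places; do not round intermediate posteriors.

After a magnetic survey='anomalous': P(ore) = 0.65·0.5000 / (0.65·0.5000 + 0.25·0.5000) ≈ 0.7222
After a geochemical assay='background': P(ore) = 0.35·0.7222 / (0.35·0.7222 + 0.9·0.2778) ≈ 0.5028
After a magnetic survey='background': P(ore) = 0.35·0.5028 / (0.35·0.5028 + 0.75·0.4972) ≈ 0.3206

0.321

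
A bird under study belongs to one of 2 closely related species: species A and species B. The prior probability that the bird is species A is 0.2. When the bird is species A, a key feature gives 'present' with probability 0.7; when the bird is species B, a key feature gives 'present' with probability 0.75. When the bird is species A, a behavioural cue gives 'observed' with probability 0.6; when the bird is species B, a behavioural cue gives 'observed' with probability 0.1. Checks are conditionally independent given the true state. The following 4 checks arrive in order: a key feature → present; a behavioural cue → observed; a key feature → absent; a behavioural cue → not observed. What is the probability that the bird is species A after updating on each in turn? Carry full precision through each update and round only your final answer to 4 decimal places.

After a key feature='present': P(species A) = 0.7·0.2000 / (0.7·0.2000 + 0.75·0.8000) ≈ 0.1892
After a behavioural cue='observed': P(species A) = 0.6·0.1892 / (0.6·0.1892 + 0.1·0.8108) ≈ 0.5833
After a key feature='absent': P(species A) = 0.3·0.5833 / (0.3·0.5833 + 0.25·0.4167) ≈ 0.6269
After a behavioural cue='not observed': P(species A) = 0.4·0.6269 / (0.4·0.6269 + 0.9·0.3731) ≈ 0.4275

0.4275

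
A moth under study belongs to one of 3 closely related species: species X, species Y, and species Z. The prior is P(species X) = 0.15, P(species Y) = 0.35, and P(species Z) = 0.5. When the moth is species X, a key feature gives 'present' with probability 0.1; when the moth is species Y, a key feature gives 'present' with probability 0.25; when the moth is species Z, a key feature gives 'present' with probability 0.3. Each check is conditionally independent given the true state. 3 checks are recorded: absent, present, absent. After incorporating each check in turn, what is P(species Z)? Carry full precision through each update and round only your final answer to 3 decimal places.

After 'absent': normaliser = 0.9·0.1500 + 0.75·0.3500 + 0.7·0.5000; P(species X) ≈ 0.1806, P(species Y) ≈ 0.3512, P(species Z) ≈ 0.4682
After 'present': normaliser = 0.1·0.1806 + 0.25·0.3512 + 0.3·0.4682; P(species X) ≈ 0.0733, P(species Y) ≈ 0.3564, P(species Z) ≈ 0.5703
After 'absent': normaliser = 0.9·0.0733 + 0.75·0.3564 + 0.7·0.5703; P(species X) ≈ 0.0901, P(species Y) ≈ 0.3649, P(species Z) ≈ 0.5450

0.545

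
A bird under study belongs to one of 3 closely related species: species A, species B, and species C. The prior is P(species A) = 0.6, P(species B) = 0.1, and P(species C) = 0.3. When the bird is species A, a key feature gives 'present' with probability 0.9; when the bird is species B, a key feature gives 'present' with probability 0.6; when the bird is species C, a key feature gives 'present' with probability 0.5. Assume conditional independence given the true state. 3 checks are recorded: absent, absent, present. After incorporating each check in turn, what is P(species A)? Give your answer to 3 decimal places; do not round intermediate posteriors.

0.103

After 'absent': normaliser = 0.1·0.6000 + 0.4·0.1000 + 0.5·0.3000; P(species A) ≈ 0.2400, P(species B) ≈ 0.1600, P(species C) ≈ 0.6000
After 'absent': normaliser = 0.1·0.2400 + 0.4·0.1600 + 0.5·0.6000; P(species A) ≈ 0.0619, P(species B) ≈ 0.1649, P(species C) ≈ 0.7732
After 'present': normaliser = 0.9·0.0619 + 0.6·0.1649 + 0.5·0.7732; P(species A) ≈ 0.1029, P(species B) ≈ 0.1829, P(species C) ≈ 0.7143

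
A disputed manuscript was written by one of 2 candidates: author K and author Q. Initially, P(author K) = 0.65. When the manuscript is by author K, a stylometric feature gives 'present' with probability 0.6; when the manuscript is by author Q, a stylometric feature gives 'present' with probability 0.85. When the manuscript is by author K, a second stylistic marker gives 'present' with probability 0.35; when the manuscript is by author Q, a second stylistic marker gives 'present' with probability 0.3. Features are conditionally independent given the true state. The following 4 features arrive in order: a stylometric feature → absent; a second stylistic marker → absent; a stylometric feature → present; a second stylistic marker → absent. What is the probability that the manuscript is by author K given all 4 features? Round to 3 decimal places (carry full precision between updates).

0.751

Apply Bayes' rule sequentially, carrying P(author K) forward.
After a stylometric feature='absent': P(author K) = 0.4·0.6500 / (0.4·0.6500 + 0.15·0.3500) ≈ 0.8320
After a second stylistic marker='absent': P(author K) = 0.65·0.8320 / (0.65·0.8320 + 0.7·0.1680) ≈ 0.8214
After a stylometric feature='present': P(author K) = 0.6·0.8214 / (0.6·0.8214 + 0.85·0.1786) ≈ 0.7645
After a second stylistic marker='absent': P(author K) = 0.65·0.7645 / (0.65·0.7645 + 0.7·0.2355) ≈ 0.7509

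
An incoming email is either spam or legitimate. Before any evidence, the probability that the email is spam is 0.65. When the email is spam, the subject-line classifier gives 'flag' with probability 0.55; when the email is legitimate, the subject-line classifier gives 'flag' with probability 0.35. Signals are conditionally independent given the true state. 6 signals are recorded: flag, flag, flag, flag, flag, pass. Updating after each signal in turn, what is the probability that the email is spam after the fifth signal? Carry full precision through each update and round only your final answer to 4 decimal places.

0.9468

After 'flag': P(spam) = 0.55·0.6500 / (0.55·0.6500 + 0.35·0.3500) ≈ 0.7448
After 'flag': P(spam) = 0.55·0.7448 / (0.55·0.7448 + 0.35·0.2552) ≈ 0.8210
After 'flag': P(spam) = 0.55·0.8210 / (0.55·0.8210 + 0.35·0.1790) ≈ 0.8781
After 'flag': P(spam) = 0.55·0.8781 / (0.55·0.8781 + 0.35·0.1219) ≈ 0.9189
After 'flag': P(spam) = 0.55·0.9189 / (0.55·0.9189 + 0.35·0.0811) ≈ 0.9468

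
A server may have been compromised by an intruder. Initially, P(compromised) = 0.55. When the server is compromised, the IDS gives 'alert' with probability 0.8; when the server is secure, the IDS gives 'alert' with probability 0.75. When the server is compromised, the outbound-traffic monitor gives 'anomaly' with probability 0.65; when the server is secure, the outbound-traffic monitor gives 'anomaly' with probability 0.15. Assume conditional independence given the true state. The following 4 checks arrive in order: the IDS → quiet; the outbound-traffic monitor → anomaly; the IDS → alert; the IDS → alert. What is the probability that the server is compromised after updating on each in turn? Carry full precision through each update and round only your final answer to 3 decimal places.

0.828

After the IDS='quiet': P(compromised) = 0.2·0.5500 / (0.2·0.5500 + 0.25·0.4500) ≈ 0.4944
After the outbound-traffic monitor='anomaly': P(compromised) = 0.65·0.4944 / (0.65·0.4944 + 0.15·0.5056) ≈ 0.8091
After the IDS='alert': P(compromised) = 0.8·0.8091 / (0.8·0.8091 + 0.75·0.1909) ≈ 0.8188
After the IDS='alert': P(compromised) = 0.8·0.8188 / (0.8·0.8188 + 0.75·0.1812) ≈ 0.8282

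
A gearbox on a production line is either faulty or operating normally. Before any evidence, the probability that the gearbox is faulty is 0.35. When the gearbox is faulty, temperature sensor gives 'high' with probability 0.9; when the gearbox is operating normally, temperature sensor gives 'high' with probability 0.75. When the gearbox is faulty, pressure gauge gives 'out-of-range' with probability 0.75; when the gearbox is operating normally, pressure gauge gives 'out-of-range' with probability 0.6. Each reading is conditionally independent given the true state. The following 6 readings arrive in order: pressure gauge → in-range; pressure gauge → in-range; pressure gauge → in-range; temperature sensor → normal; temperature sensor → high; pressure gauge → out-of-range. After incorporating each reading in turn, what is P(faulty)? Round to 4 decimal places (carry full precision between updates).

Apply Bayes' rule sequentially, carrying P(faulty) forward.
After pressure gauge='in-range': P(faulty) = 0.25·0.3500 / (0.25·0.3500 + 0.4·0.6500) ≈ 0.2518
After pressure gauge='in-range': P(faulty) = 0.25·0.2518 / (0.25·0.2518 + 0.4·0.7482) ≈ 0.1738
After pressure gauge='in-range': P(faulty) = 0.25·0.1738 / (0.25·0.1738 + 0.4·0.8262) ≈ 0.1162
After temperature sensor='normal': P(faulty) = 0.1·0.1162 / (0.1·0.1162 + 0.25·0.8838) ≈ 0.0500
After temperature sensor='high': P(faulty) = 0.9·0.0500 / (0.9·0.0500 + 0.75·0.9500) ≈ 0.0594
After pressure gauge='out-of-range': P(faulty) = 0.75·0.0594 / (0.75·0.0594 + 0.6·0.9406) ≈ 0.0731

0.0731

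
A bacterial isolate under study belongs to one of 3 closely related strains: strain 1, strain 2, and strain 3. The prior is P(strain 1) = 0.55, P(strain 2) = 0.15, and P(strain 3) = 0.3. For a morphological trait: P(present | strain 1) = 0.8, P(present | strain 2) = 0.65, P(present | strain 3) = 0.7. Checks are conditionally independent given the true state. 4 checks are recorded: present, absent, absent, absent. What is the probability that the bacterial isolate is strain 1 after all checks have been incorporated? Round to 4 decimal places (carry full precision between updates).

0.2633

After 'present': normaliser = 0.8·0.5500 + 0.65·0.1500 + 0.7·0.3000; P(strain 1) ≈ 0.5886, P(strain 2) ≈ 0.1304, P(strain 3) ≈ 0.2809
After 'absent': normaliser = 0.2·0.5886 + 0.35·0.1304 + 0.3·0.2809; P(strain 1) ≈ 0.4754, P(strain 2) ≈ 0.1843, P(strain 3) ≈ 0.3403
After 'absent': normaliser = 0.2·0.4754 + 0.35·0.1843 + 0.3·0.3403; P(strain 1) ≈ 0.3633, P(strain 2) ≈ 0.2465, P(strain 3) ≈ 0.3901
After 'absent': normaliser = 0.2·0.3633 + 0.35·0.2465 + 0.3·0.3901; P(strain 1) ≈ 0.2633, P(strain 2) ≈ 0.3127, P(strain 3) ≈ 0.4241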